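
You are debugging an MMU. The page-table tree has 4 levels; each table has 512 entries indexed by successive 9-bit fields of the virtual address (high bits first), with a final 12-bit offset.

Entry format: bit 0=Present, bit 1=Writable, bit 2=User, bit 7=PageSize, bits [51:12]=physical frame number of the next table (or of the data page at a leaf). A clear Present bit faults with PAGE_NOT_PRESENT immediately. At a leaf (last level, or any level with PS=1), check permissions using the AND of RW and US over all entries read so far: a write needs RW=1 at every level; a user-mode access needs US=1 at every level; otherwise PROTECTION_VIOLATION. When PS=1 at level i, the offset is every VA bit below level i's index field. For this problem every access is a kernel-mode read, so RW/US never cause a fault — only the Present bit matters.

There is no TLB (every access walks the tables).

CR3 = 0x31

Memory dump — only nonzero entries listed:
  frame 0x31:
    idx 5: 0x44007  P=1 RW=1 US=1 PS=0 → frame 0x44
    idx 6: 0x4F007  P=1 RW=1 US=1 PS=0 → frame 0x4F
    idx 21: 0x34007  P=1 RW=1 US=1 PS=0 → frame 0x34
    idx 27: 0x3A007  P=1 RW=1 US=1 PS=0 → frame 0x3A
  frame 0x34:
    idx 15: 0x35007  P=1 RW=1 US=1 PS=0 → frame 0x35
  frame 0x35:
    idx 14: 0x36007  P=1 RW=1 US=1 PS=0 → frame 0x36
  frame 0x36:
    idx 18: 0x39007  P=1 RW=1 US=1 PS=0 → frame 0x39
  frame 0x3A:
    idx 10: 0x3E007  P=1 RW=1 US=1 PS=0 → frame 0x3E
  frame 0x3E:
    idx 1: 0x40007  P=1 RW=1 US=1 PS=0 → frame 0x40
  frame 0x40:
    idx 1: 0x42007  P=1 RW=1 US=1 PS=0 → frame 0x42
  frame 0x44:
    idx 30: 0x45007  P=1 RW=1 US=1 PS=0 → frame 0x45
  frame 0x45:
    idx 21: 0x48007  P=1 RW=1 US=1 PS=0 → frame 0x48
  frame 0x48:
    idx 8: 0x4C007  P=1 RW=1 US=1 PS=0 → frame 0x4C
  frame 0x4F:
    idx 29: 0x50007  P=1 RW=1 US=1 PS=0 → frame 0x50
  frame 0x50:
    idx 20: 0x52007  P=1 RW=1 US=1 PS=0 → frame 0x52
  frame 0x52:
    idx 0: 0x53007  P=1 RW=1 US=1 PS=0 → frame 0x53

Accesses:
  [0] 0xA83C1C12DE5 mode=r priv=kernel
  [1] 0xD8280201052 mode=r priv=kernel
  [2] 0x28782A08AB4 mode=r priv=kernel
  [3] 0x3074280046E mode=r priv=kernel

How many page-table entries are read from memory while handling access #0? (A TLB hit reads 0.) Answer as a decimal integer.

Walk each access:
#0 VA=0xA83C1C12DE5 (r,kernel):
  L0: frame=0x31 idx=21 entry=0x34007 [P=1 RW=1 US=1 PS=0]
  L1: frame=0x34 idx=15 entry=0x35007 [P=1 RW=1 US=1 PS=0]
  L2: frame=0x35 idx=14 entry=0x36007 [P=1 RW=1 US=1 PS=0]
  L3: frame=0x36 idx=18 entry=0x39007 [P=1 RW=1 US=1 PS=0]
  ⇒ phys 0x39DE5  [4 reads]
#1 VA=0xD8280201052 (r,kernel):
  L0: frame=0x31 idx=27 entry=0x3A007 [P=1 RW=1 US=1 PS=0]
  L1: frame=0x3A idx=10 entry=0x3E007 [P=1 RW=1 US=1 PS=0]
  L2: frame=0x3E idx=1 entry=0x40007 [P=1 RW=1 US=1 PS=0]
  L3: frame=0x40 idx=1 entry=0x42007 [P=1 RW=1 US=1 PS=0]
  ⇒ phys 0x42052  [4 reads]
#2 VA=0x28782A08AB4 (r,kernel):
  L0: frame=0x31 idx=5 entry=0x44007 [P=1 RW=1 US=1 PS=0]
  L1: frame=0x44 idx=30 entry=0x45007 [P=1 RW=1 US=1 PS=0]
  L2: frame=0x45 idx=21 entry=0x48007 [P=1 RW=1 US=1 PS=0]
  L3: frame=0x48 idx=8 entry=0x4C007 [P=1 RW=1 US=1 PS=0]
  ⇒ phys 0x4CAB4  [4 reads]
#3 VA=0x3074280046E (r,kernel):
  L0: frame=0x31 idx=6 entry=0x4F007 [P=1 RW=1 US=1 PS=0]
  L1: frame=0x4F idx=29 entry=0x50007 [P=1 RW=1 US=1 PS=0]
  L2: frame=0x50 idx=20 entry=0x52007 [P=1 RW=1 US=1 PS=0]
  L3: frame=0x52 idx=0 entry=0x53007 [P=1 RW=1 US=1 PS=0]
  ⇒ phys 0x5346E  [4 reads]

Entries read for #0: 4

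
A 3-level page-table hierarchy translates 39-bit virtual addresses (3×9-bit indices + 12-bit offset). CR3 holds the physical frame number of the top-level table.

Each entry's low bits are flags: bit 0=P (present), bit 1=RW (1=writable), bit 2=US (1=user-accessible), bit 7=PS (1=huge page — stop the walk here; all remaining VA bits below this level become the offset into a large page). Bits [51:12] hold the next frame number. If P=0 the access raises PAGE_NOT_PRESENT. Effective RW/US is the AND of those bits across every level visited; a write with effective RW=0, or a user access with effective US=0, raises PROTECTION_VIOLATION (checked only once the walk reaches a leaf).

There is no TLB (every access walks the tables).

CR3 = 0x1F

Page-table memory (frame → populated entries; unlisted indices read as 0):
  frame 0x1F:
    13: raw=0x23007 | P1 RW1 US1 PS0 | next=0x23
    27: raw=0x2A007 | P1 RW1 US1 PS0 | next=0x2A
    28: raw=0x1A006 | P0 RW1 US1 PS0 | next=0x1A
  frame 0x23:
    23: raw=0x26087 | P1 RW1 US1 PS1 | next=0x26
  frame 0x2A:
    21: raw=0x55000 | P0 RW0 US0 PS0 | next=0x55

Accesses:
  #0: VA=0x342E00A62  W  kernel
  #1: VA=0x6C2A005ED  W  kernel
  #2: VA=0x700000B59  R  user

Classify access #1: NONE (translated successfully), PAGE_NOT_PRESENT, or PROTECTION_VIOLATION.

Walk each access:
#0 VA=0x342E00A62 (w,kernel):
  L0 @0x1F[13] → 0x23007  P=1,RW=1,US=1,PS=0
  L1 @0x23[23] → 0x26087  P=1,RW=1,US=1,PS=1
  → PA=0x26A62 (huge @L1)  (2 entries read)
#1 VA=0x6C2A005ED (w,kernel):
  L0 @0x1F[27] → 0x2A007  P=1,RW=1,US=1,PS=0
  L1 @0x2A[21] → 0x55000  P=0,RW=0,US=0,PS=0
  → PAGE_NOT_PRESENT  (2 entries read)
#2 VA=0x700000B59 (r,user):
  L0 @0x1F[28] → 0x1A006  P=0,RW=1,US=1,PS=0
  → PAGE_NOT_PRESENT  (1 entries read)

Access #1 fault: PAGE_NOT_PRESENT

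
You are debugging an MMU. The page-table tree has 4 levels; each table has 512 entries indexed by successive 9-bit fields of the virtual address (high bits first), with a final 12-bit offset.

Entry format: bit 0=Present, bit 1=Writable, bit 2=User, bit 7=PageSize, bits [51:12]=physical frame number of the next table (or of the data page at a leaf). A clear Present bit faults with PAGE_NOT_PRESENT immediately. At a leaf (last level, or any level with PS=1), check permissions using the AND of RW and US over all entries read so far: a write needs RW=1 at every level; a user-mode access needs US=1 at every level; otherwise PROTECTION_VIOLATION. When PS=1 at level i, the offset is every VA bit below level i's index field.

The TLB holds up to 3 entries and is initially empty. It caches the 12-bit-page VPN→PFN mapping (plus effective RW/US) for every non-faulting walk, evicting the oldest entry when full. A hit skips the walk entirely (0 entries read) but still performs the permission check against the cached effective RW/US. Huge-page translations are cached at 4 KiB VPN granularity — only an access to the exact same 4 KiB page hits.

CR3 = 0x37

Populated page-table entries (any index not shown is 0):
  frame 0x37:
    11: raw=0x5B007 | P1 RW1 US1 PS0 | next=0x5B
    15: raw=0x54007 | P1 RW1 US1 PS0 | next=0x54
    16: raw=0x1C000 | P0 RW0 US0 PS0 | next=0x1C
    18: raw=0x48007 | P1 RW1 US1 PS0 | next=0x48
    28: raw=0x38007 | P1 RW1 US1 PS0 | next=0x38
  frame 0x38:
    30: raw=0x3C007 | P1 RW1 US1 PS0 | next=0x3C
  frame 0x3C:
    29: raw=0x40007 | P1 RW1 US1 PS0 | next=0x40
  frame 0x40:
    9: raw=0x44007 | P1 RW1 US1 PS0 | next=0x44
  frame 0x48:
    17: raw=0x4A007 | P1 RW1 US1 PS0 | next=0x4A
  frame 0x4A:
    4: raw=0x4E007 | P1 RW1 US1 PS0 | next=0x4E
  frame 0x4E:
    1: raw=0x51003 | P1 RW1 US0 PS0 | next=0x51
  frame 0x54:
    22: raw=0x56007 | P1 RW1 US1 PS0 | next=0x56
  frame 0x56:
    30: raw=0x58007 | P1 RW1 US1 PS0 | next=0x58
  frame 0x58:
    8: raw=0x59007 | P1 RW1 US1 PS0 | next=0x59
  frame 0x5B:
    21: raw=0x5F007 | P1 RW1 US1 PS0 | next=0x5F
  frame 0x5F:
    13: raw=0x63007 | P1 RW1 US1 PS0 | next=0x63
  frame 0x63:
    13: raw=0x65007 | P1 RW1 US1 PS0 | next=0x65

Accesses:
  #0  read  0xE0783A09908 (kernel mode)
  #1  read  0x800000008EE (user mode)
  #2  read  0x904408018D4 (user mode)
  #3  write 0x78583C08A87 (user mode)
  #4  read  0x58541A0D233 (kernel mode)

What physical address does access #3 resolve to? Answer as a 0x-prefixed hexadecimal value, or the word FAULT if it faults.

Trace:
#0 VA=0xE0783A09908 (r,kernel):
  L0 @0x37[28] → 0x38007  P=1,RW=1,US=1,PS=0
  L1 @0x38[30] → 0x3C007  P=1,RW=1,US=1,PS=0
  L2 @0x3C[29] → 0x40007  P=1,RW=1,US=1,PS=0
  L3 @0x40[9] → 0x44007  P=1,RW=1,US=1,PS=0
  ✓ 0x44908  — 4 lookups
#1 VA=0x800000008EE (r,user):
  L0 @0x37[16] → 0x1C000  P=0,RW=0,US=0,PS=0
  ✗ PAGE_NOT_PRESENT  [1 reads]
#2 VA=0x904408018D4 (r,user):
  L0 @0x37[18] → 0x48007  P=1,RW=1,US=1,PS=0
  L1 @0x48[17] → 0x4A007  P=1,RW=1,US=1,PS=0
  L2 @0x4A[4] → 0x4E007  P=1,RW=1,US=1,PS=0
  L3 @0x4E[1] → 0x51003  P=1,RW=1,US=0,PS=0
  ✗ PROTECTION_VIOLATION  [4 reads]
#3 VA=0x78583C08A87 (w,user):
  L0 @0x37[15] → 0x54007  P=1,RW=1,US=1,PS=0
  L1 @0x54[22] → 0x56007  P=1,RW=1,US=1,PS=0
  L2 @0x56[30] → 0x58007  P=1,RW=1,US=1,PS=0
  L3 @0x58[8] → 0x59007  P=1,RW=1,US=1,PS=0
  ✓ 0x59A87  — 4 lookups
#4 VA=0x58541A0D233 (r,kernel):
  L0 @0x37[11] → 0x5B007  P=1,RW=1,US=1,PS=0
  L1 @0x5B[21] → 0x5F007  P=1,RW=1,US=1,PS=0
  L2 @0x5F[13] → 0x63007  P=1,RW=1,US=1,PS=0
  L3 @0x63[13] → 0x65007  P=1,RW=1,US=1,PS=0
  ✓ 0x65233  — 4 lookups

Access #3 PA: 0x59A87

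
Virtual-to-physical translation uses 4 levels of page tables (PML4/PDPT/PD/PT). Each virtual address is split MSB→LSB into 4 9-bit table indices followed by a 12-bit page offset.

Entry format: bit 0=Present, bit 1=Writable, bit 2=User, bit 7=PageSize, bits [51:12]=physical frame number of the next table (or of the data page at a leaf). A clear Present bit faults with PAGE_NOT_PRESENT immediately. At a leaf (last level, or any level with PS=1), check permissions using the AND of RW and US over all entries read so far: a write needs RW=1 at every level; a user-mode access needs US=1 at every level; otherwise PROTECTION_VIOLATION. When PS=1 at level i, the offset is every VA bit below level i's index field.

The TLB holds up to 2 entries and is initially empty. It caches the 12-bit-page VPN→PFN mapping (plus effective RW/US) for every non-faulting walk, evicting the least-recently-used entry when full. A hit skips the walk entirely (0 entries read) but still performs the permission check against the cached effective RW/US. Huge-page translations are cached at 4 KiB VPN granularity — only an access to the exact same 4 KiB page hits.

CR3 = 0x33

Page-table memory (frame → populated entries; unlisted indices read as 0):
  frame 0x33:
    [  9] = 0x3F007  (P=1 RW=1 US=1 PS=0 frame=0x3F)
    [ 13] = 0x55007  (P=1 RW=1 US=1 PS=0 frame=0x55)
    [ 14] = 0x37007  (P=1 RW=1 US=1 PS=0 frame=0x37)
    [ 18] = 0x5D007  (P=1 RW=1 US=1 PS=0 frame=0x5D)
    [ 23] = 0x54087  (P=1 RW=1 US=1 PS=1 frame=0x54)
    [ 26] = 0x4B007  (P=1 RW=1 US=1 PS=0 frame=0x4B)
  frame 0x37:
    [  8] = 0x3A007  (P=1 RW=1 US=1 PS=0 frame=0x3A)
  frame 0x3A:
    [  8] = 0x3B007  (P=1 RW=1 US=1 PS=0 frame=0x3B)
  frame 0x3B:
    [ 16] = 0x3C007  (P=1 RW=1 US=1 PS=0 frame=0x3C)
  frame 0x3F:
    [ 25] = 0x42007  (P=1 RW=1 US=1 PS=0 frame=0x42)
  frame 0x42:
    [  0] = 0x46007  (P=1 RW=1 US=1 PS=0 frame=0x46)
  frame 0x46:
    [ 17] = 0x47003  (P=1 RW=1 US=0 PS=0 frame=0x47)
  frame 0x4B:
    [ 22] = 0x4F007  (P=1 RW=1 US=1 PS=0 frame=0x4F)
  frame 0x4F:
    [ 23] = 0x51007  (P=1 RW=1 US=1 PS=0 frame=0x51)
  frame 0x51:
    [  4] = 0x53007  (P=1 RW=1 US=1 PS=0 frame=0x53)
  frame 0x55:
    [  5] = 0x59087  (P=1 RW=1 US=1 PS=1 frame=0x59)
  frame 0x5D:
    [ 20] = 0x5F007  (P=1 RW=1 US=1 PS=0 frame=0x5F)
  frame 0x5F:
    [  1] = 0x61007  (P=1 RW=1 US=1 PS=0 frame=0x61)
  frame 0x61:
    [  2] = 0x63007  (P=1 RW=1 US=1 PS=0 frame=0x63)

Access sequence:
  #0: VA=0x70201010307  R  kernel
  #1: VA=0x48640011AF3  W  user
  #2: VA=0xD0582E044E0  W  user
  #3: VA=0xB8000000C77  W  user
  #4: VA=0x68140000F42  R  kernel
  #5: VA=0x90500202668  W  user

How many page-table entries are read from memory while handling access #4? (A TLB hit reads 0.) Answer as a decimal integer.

Trace:
#0 VA=0x70201010307 (r,kernel):
  [0] read 0x33 idx=14: raw=0x37007 flags P=1 W=1 U=1 S=0
  [1] read 0x37 idx=8: raw=0x3A007 flags P=1 W=1 U=1 S=0
  [2] read 0x3A idx=8: raw=0x3B007 flags P=1 W=1 U=1 S=0
  [3] read 0x3B idx=16: raw=0x3C007 flags P=1 W=1 U=1 S=0
  ⇒ phys 0x3C307  [4 reads]
#1 VA=0x48640011AF3 (w,user):
  [0] read 0x33 idx=9: raw=0x3F007 flags P=1 W=1 U=1 S=0
  [1] read 0x3F idx=25: raw=0x42007 flags P=1 W=1 U=1 S=0
  [2] read 0x42 idx=0: raw=0x46007 flags P=1 W=1 U=1 S=0
  [3] read 0x46 idx=17: raw=0x47003 flags P=1 W=1 U=0 S=0
  → PROTECTION_VIOLATION  (4 entries read)
#2 VA=0xD0582E044E0 (w,user):
  [0] read 0x33 idx=26: raw=0x4B007 flags P=1 W=1 U=1 S=0
  [1] read 0x4B idx=22: raw=0x4F007 flags P=1 W=1 U=1 S=0
  [2] read 0x4F idx=23: raw=0x51007 flags P=1 W=1 U=1 S=0
  [3] read 0x51 idx=4: raw=0x53007 flags P=1 W=1 U=1 S=0
  ⇒ phys 0x534E0  [4 reads]
#3 VA=0xB8000000C77 (w,user):
  [0] read 0x33 idx=23: raw=0x54087 flags P=1 W=1 U=1 S=1
  ⇒ phys 0x54C77 (huge @L0)  [1 reads]
#4 VA=0x68140000F42 (r,kernel):
  [0] read 0x33 idx=13: raw=0x55007 flags P=1 W=1 U=1 S=0
  [1] read 0x55 idx=5: raw=0x59087 flags P=1 W=1 U=1 S=1
  ⇒ phys 0x59F42 (huge @L1)  [2 reads]
#5 VA=0x90500202668 (w,user):
  [0] read 0x33 idx=18: raw=0x5D007 flags P=1 W=1 U=1 S=0
  [1] read 0x5D idx=20: raw=0x5F007 flags P=1 W=1 U=1 S=0
  [2] read 0x5F idx=1: raw=0x61007 flags P=1 W=1 U=1 S=0
  [3] read 0x61 idx=2: raw=0x63007 flags P=1 W=1 U=1 S=0
  ⇒ phys 0x63668  [4 reads]

Entries read for #4: 2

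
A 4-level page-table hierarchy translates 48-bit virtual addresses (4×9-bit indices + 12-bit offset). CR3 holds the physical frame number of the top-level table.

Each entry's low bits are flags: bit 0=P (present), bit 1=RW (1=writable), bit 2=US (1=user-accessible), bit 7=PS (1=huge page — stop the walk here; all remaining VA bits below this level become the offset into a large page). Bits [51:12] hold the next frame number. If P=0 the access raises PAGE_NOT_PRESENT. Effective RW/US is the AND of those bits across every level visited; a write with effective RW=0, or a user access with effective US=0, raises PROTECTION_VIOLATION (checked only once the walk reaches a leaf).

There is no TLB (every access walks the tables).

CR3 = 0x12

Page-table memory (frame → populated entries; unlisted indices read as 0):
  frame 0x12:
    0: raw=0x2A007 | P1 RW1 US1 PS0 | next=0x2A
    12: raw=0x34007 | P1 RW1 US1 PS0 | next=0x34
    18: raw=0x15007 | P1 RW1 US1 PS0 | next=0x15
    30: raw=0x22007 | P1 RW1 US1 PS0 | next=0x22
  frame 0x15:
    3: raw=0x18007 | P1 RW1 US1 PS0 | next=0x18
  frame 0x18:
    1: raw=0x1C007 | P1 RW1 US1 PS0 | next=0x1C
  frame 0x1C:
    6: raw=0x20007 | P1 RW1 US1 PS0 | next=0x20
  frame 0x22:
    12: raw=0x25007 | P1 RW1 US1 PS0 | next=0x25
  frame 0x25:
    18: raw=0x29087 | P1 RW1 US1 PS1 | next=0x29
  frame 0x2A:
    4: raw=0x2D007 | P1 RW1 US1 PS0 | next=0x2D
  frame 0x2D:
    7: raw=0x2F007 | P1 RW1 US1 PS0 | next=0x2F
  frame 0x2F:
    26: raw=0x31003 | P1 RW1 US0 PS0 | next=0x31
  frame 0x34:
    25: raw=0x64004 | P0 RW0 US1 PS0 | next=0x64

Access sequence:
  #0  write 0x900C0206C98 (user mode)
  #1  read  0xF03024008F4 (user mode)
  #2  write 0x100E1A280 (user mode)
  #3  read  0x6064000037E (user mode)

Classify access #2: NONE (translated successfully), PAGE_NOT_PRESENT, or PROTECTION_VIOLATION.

Walk each access:
#0 VA=0x900C0206C98 (w,user):
  L0: frame=0x12 idx=18 entry=0x15007 [P=1 RW=1 US=1 PS=0]
  L1: frame=0x15 idx=3 entry=0x18007 [P=1 RW=1 US=1 PS=0]
  L2: frame=0x18 idx=1 entry=0x1C007 [P=1 RW=1 US=1 PS=0]
  L3: frame=0x1C idx=6 entry=0x20007 [P=1 RW=1 US=1 PS=0]
  ✓ 0x20C98  — 4 lookups
#1 VA=0xF03024008F4 (r,user):
  L0: frame=0x12 idx=30 entry=0x22007 [P=1 RW=1 US=1 PS=0]
  L1: frame=0x22 idx=12 entry=0x25007 [P=1 RW=1 US=1 PS=0]
  L2: frame=0x25 idx=18 entry=0x29087 [P=1 RW=1 US=1 PS=1]
  ✓ 0x298F4 (huge @L2)  — 3 lookups
#2 VA=0x100E1A280 (w,user):
  L0: frame=0x12 idx=0 entry=0x2A007 [P=1 RW=1 US=1 PS=0]
  L1: frame=0x2A idx=4 entry=0x2D007 [P=1 RW=1 US=1 PS=0]
  L2: frame=0x2D idx=7 entry=0x2F007 [P=1 RW=1 US=1 PS=0]
  L3: frame=0x2F idx=26 entry=0x31003 [P=1 RW=1 US=0 PS=0]
  → PROTECTION_VIOLATION  (4 entries read)
#3 VA=0x6064000037E (r,user):
  L0: frame=0x12 idx=12 entry=0x34007 [P=1 RW=1 US=1 PS=0]
  L1: frame=0x34 idx=25 entry=0x64004 [P=0 RW=0 US=1 PS=0]
  → PAGE_NOT_PRESENT  (2 entries read)

Access #2 fault: PROTECTION_VIOLATION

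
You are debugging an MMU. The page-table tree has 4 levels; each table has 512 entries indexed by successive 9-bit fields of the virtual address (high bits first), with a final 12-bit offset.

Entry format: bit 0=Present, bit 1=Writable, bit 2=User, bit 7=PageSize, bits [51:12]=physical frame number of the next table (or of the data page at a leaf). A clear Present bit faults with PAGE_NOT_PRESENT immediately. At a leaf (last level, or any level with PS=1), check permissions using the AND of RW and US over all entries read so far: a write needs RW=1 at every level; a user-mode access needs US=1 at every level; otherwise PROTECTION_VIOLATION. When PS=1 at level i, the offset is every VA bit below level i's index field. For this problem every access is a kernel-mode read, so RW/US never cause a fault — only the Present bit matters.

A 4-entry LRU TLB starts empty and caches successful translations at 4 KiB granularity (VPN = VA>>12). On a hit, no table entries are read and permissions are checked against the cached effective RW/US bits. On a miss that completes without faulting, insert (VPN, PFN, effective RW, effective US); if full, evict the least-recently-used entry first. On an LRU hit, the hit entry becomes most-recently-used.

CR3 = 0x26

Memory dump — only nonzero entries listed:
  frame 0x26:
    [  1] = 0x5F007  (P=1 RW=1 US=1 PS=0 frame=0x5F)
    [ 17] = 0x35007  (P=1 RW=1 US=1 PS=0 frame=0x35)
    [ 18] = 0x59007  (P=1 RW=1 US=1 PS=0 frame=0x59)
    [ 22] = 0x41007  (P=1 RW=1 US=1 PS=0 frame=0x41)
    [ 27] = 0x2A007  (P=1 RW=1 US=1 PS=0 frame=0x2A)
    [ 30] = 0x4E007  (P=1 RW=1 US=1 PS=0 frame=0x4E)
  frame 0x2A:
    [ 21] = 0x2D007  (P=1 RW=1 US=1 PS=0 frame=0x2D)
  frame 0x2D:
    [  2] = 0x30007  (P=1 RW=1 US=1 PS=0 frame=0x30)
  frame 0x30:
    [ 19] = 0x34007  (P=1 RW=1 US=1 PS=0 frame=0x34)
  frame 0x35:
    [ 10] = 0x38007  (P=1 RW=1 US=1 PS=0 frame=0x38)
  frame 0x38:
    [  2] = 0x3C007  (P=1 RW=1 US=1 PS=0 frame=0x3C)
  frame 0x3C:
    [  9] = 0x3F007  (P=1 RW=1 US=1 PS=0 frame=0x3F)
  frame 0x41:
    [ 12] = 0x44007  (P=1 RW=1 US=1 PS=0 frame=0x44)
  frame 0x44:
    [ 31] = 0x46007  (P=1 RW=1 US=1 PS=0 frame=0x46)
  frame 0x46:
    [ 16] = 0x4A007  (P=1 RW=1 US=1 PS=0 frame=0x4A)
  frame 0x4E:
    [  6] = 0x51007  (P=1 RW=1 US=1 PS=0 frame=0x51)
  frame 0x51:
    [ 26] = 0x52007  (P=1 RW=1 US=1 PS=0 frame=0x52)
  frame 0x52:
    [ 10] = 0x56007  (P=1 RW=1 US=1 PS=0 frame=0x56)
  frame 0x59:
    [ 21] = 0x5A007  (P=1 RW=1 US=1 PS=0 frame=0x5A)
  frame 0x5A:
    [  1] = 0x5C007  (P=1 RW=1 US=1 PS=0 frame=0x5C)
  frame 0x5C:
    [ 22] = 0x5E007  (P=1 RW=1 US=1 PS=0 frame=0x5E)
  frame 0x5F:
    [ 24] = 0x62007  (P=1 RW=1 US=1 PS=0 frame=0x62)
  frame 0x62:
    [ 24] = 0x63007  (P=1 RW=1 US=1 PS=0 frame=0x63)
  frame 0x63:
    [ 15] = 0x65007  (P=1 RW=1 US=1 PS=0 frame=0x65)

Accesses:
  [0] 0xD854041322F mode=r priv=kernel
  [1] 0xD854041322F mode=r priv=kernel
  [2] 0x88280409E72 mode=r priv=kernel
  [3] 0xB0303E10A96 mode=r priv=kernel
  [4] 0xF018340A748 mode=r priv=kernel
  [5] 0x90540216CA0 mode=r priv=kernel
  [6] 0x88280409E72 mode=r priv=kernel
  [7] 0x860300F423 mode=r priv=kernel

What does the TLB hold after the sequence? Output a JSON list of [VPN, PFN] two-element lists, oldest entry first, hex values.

Trace:
#0 VA=0xD854041322F (r,kernel):
  L0 @0x26[27] → 0x2A007  P=1,RW=1,US=1,PS=0
  L1 @0x2A[21] → 0x2D007  P=1,RW=1,US=1,PS=0
  L2 @0x2D[2] → 0x30007  P=1,RW=1,US=1,PS=0
  L3 @0x30[19] → 0x34007  P=1,RW=1,US=1,PS=0
  ⇒ phys 0x3422F  [4 reads]
#1 VA=0xD854041322F (r,kernel):
  TLB hit vpn=0xD8540413 → PA=0x3422F
#2 VA=0x88280409E72 (r,kernel):
  L0 @0x26[17] → 0x35007  P=1,RW=1,US=1,PS=0
  L1 @0x35[10] → 0x38007  P=1,RW=1,US=1,PS=0
  L2 @0x38[2] → 0x3C007  P=1,RW=1,US=1,PS=0
  L3 @0x3C[9] → 0x3F007  P=1,RW=1,US=1,PS=0
  ⇒ phys 0x3FE72  [4 reads]
#3 VA=0xB0303E10A96 (r,kernel):
  L0 @0x26[22] → 0x41007  P=1,RW=1,US=1,PS=0
  L1 @0x41[12] → 0x44007  P=1,RW=1,US=1,PS=0
  L2 @0x44[31] → 0x46007  P=1,RW=1,US=1,PS=0
  L3 @0x46[16] → 0x4A007  P=1,RW=1,US=1,PS=0
  ⇒ phys 0x4AA96  [4 reads]
#4 VA=0xF018340A748 (r,kernel):
  L0 @0x26[30] → 0x4E007  P=1,RW=1,US=1,PS=0
  L1 @0x4E[6] → 0x51007  P=1,RW=1,US=1,PS=0
  L2 @0x51[26] → 0x52007  P=1,RW=1,US=1,PS=0
  L3 @0x52[10] → 0x56007  P=1,RW=1,US=1,PS=0
  ⇒ phys 0x56748  [4 reads]
#5 VA=0x90540216CA0 (r,kernel):
  L0 @0x26[18] → 0x59007  P=1,RW=1,US=1,PS=0
  L1 @0x59[21] → 0x5A007  P=1,RW=1,US=1,PS=0
  L2 @0x5A[1] → 0x5C007  P=1,RW=1,US=1,PS=0
  L3 @0x5C[22] → 0x5E007  P=1,RW=1,US=1,PS=0
  ⇒ phys 0x5ECA0  [4 reads]
#6 VA=0x88280409E72 (r,kernel):
  TLB hit vpn=0x88280409 → PA=0x3FE72
#7 VA=0x860300F423 (r,kernel):
  L0 @0x26[1] → 0x5F007  P=1,RW=1,US=1,PS=0
  L1 @0x5F[24] → 0x62007  P=1,RW=1,US=1,PS=0
  L2 @0x62[24] → 0x63007  P=1,RW=1,US=1,PS=0
  L3 @0x63[15] → 0x65007  P=1,RW=1,US=1,PS=0
  ⇒ phys 0x65423  [4 reads]

TLB: [["0xF018340A", "0x56"], ["0x90540216", "0x5E"], ["0x88280409", "0x3F"], ["0x860300F", "0x65"]]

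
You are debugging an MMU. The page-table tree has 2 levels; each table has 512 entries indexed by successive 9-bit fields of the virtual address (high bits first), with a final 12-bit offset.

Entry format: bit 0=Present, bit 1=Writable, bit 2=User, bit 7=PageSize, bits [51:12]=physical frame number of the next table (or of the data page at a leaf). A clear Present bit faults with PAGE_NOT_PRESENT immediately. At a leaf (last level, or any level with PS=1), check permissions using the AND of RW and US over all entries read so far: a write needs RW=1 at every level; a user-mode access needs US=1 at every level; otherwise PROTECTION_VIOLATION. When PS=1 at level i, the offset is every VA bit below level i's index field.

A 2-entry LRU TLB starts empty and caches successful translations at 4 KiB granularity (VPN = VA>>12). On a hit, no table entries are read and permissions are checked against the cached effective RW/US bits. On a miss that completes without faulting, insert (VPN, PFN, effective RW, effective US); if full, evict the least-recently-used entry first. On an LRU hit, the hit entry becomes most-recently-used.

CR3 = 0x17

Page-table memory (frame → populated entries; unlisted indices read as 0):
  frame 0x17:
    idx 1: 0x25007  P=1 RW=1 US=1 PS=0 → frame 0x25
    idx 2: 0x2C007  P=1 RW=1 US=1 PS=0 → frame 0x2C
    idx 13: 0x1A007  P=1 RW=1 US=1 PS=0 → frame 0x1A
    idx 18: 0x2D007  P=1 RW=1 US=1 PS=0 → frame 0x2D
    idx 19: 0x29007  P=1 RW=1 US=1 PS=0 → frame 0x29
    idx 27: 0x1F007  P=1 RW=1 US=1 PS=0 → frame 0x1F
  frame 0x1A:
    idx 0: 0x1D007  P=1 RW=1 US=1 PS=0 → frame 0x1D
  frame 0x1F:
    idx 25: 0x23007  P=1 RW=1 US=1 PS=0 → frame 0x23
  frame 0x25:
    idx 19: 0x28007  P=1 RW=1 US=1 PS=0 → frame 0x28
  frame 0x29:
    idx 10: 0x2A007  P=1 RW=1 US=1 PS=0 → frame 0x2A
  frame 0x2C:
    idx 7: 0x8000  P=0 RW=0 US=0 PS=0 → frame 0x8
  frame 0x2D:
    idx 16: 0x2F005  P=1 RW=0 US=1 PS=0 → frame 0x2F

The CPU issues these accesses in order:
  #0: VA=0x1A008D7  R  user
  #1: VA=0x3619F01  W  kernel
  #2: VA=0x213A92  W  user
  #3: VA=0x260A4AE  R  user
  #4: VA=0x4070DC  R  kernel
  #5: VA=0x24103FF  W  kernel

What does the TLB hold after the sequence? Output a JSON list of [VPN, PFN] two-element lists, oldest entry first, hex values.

Per-access translation:
#0 VA=0x1A008D7 (r,user):
  L0 @0x17[13] → 0x1A007  P=1,RW=1,US=1,PS=0
  L1 @0x1A[0] → 0x1D007  P=1,RW=1,US=1,PS=0
  ✓ 0x1D8D7  — 2 lookups
#1 VA=0x3619F01 (w,kernel):
  L0 @0x17[27] → 0x1F007  P=1,RW=1,US=1,PS=0
  L1 @0x1F[25] → 0x23007  P=1,RW=1,US=1,PS=0
  ✓ 0x23F01  — 2 lookups
#2 VA=0x213A92 (w,user):
  L0 @0x17[1] → 0x25007  P=1,RW=1,US=1,PS=0
  L1 @0x25[19] → 0x28007  P=1,RW=1,US=1,PS=0
  ✓ 0x28A92  — 2 lookups
#3 VA=0x260A4AE (r,user):
  L0 @0x17[19] → 0x29007  P=1,RW=1,US=1,PS=0
  L1 @0x29[10] → 0x2A007  P=1,RW=1,US=1,PS=0
  ✓ 0x2A4AE  — 2 lookups
#4 VA=0x4070DC (r,kernel):
  L0 @0x17[2] → 0x2C007  P=1,RW=1,US=1,PS=0
  L1 @0x2C[7] → 0x8000  P=0,RW=0,US=0,PS=0
  → PAGE_NOT_PRESENT  (2 entries read)
#5 VA=0x24103FF (w,kernel):
  L0 @0x17[18] → 0x2D007  P=1,RW=1,US=1,PS=0
  L1 @0x2D[16] → 0x2F005  P=1,RW=0,US=1,PS=0
  → PROTECTION_VIOLATION  (2 entries read)

TLB: [["0x213", "0x28"], ["0x260A", "0x2A"]]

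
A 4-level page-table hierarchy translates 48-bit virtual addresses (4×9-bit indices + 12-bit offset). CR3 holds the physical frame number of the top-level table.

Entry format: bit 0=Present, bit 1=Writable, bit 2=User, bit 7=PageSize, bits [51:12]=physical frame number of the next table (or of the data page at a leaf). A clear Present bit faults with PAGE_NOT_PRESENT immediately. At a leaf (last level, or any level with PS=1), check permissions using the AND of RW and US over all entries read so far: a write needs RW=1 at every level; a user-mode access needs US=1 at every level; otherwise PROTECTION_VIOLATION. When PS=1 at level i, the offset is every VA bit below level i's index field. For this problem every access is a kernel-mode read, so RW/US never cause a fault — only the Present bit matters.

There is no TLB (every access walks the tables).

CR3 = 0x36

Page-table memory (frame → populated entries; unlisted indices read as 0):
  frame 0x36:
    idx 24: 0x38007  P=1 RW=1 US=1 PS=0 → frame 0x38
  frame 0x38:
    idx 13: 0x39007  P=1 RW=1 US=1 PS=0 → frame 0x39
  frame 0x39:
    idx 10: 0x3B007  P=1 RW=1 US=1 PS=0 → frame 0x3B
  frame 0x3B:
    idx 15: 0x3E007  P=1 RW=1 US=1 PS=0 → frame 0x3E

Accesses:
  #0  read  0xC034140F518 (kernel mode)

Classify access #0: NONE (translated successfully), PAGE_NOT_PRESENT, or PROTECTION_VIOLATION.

Per-access translation:
#0 VA=0xC034140F518 (r,kernel):
  [0] read 0x36 idx=24: raw=0x38007 flags P=1 W=1 U=1 S=0
  [1] read 0x38 idx=13: raw=0x39007 flags P=1 W=1 U=1 S=0
  [2] read 0x39 idx=10: raw=0x3B007 flags P=1 W=1 U=1 S=0
  [3] read 0x3B idx=15: raw=0x3E007 flags P=1 W=1 U=1 S=0
  → PA=0x3E518  (4 entries read)

Access #0 fault: NONE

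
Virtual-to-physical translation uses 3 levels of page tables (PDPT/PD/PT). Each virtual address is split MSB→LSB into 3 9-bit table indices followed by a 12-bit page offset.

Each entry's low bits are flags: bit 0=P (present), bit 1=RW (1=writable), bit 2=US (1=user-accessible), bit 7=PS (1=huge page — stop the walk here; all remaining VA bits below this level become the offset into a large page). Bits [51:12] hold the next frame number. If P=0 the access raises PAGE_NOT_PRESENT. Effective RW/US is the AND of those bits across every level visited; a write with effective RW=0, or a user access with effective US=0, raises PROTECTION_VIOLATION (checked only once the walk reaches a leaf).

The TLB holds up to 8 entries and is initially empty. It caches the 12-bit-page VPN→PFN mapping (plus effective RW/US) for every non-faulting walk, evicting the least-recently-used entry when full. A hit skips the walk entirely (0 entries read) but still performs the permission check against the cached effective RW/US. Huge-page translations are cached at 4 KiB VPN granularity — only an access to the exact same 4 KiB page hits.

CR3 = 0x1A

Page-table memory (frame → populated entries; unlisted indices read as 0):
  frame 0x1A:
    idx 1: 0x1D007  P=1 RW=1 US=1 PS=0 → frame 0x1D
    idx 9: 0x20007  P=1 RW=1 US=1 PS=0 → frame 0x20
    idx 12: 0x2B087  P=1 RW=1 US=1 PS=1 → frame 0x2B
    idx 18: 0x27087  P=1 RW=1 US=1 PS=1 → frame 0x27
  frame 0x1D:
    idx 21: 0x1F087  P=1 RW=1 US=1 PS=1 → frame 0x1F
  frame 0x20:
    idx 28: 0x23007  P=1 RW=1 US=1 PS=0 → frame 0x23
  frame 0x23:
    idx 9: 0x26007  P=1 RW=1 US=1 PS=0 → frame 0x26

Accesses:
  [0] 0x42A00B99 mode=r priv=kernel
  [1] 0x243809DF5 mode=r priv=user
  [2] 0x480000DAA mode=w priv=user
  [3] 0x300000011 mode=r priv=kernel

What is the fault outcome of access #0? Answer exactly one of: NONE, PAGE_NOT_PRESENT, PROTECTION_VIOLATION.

Trace:
#0 VA=0x42A00B99 (r,kernel):
  L0 @0x1A[1] → 0x1D007  P=1,RW=1,US=1,PS=0
  L1 @0x1D[21] → 0x1F087  P=1,RW=1,US=1,PS=1
  ✓ 0x1FB99 (huge @L1)  — 2 lookups
#1 VA=0x243809DF5 (r,user):
  L0 @0x1A[9] → 0x20007  P=1,RW=1,US=1,PS=0
  L1 @0x20[28] → 0x23007  P=1,RW=1,US=1,PS=0
  L2 @0x23[9] → 0x26007  P=1,RW=1,US=1,PS=0
  ✓ 0x26DF5  — 3 lookups
#2 VA=0x480000DAA (w,user):
  L0 @0x1A[18] → 0x27087  P=1,RW=1,US=1,PS=1
  ✓ 0x27DAA (huge @L0)  — 1 lookups
#3 VA=0x300000011 (r,kernel):
  L0 @0x1A[12] → 0x2B087  P=1,RW=1,US=1,PS=1
  ✓ 0x2B011 (huge @L0)  — 1 lookups

Access #0 fault: NONE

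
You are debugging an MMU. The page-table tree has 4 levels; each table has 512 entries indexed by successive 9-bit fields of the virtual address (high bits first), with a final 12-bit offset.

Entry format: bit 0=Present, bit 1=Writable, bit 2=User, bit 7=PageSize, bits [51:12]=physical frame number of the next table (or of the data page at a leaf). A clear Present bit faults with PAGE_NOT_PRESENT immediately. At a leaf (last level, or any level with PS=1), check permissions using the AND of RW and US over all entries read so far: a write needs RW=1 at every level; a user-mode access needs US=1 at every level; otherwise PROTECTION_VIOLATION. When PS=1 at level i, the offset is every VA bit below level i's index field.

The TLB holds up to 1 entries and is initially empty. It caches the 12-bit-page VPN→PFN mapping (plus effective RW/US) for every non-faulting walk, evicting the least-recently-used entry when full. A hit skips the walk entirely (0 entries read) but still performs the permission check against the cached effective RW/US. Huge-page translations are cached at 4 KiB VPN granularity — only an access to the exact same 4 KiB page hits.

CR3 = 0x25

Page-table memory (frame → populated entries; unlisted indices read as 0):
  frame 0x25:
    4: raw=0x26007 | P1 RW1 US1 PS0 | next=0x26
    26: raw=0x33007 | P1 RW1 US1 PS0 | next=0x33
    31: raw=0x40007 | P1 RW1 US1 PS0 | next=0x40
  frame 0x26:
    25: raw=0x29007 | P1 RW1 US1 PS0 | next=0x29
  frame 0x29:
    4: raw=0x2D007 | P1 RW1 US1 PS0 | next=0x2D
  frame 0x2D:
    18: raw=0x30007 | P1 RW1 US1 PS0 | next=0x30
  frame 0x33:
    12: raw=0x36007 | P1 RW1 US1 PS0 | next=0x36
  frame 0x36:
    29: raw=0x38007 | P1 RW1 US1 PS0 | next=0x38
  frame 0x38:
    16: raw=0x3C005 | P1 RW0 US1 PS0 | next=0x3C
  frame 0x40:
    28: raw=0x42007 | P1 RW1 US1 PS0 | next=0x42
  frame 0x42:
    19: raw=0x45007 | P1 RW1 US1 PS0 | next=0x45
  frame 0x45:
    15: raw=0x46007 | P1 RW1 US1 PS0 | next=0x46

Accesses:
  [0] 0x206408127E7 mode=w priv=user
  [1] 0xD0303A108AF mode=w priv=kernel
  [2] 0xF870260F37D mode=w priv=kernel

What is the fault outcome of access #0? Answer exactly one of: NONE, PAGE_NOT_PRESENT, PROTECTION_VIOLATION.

Per-access translation:
#0 VA=0x206408127E7 (w,user):
  L0 @0x25[4] → 0x26007  P=1,RW=1,US=1,PS=0
  L1 @0x26[25] → 0x29007  P=1,RW=1,US=1,PS=0
  L2 @0x29[4] → 0x2D007  P=1,RW=1,US=1,PS=0
  L3 @0x2D[18] → 0x30007  P=1,RW=1,US=1,PS=0
  ✓ 0x307E7  — 4 lookups
#1 VA=0xD0303A108AF (w,kernel):
  L0 @0x25[26] → 0x33007  P=1,RW=1,US=1,PS=0
  L1 @0x33[12] → 0x36007  P=1,RW=1,US=1,PS=0
  L2 @0x36[29] → 0x38007  P=1,RW=1,US=1,PS=0
  L3 @0x38[16] → 0x3C005  P=1,RW=0,US=1,PS=0
  ⇒ fault: PROTECTION_VIOLATION  — 4 lookups
#2 VA=0xF870260F37D (w,kernel):
  L0 @0x25[31] → 0x40007  P=1,RW=1,US=1,PS=0
  L1 @0x40[28] → 0x42007  P=1,RW=1,US=1,PS=0
  L2 @0x42[19] → 0x45007  P=1,RW=1,US=1,PS=0
  L3 @0x45[15] → 0x46007  P=1,RW=1,US=1,PS=0
  ✓ 0x4637D  — 4 lookups

Access #0 fault: NONE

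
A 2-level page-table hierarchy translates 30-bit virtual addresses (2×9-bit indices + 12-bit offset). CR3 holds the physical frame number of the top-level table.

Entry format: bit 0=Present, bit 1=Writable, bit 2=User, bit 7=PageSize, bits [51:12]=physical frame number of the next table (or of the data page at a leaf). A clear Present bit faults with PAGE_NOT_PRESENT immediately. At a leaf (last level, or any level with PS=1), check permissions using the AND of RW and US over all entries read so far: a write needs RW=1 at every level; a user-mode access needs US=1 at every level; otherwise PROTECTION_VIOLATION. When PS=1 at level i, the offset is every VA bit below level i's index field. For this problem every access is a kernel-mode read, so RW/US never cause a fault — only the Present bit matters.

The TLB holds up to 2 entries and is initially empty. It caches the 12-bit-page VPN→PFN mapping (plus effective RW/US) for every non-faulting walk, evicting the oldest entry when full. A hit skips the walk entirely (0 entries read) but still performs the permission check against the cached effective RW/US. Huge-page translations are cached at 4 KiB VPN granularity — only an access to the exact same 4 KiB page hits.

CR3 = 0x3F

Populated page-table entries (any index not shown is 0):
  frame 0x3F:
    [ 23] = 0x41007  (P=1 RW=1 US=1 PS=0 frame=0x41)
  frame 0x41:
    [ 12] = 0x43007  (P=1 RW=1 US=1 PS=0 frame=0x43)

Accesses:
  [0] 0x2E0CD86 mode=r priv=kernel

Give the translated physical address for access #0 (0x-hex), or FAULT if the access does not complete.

Walk each access:
#0 VA=0x2E0CD86 (r,kernel):
  L0 @0x3F[23] → 0x41007  P=1,RW=1,US=1,PS=0
  L1 @0x41[12] → 0x43007  P=1,RW=1,US=1,PS=0
  → PA=0x43D86  (2 entries read)

Access #0 PA: 0x43D86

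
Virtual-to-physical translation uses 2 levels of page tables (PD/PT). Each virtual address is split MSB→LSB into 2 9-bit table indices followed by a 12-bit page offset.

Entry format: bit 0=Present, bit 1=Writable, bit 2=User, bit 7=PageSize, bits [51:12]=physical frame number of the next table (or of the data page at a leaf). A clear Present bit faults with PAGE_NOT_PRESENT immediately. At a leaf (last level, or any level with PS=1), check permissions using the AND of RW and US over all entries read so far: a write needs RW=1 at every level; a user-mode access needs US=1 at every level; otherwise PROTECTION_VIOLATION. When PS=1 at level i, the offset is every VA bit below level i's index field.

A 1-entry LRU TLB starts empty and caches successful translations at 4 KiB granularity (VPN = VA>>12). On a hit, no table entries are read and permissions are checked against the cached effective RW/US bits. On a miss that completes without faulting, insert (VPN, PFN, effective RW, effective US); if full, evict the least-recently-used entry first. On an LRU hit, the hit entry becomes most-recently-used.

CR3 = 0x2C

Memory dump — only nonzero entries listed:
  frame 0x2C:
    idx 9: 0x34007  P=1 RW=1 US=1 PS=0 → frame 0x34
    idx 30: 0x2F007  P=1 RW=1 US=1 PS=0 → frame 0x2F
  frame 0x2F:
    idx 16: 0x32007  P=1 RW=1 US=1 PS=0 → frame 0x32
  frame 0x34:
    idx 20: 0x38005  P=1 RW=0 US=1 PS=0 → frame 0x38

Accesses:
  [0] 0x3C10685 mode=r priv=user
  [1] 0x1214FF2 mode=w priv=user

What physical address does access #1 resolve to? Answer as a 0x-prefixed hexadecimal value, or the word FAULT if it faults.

Trace:
#0 VA=0x3C10685 (r,user):
  L0: frame=0x2C idx=30 entry=0x2F007 [P=1 RW=1 US=1 PS=0]
  L1: frame=0x2F idx=16 entry=0x32007 [P=1 RW=1 US=1 PS=0]
  ✓ 0x32685  — 2 lookups
#1 VA=0x1214FF2 (w,user):
  L0: frame=0x2C idx=9 entry=0x34007 [P=1 RW=1 US=1 PS=0]
  L1: frame=0x34 idx=20 entry=0x38005 [P=1 RW=0 US=1 PS=0]
  ✗ PROTECTION_VIOLATION  [2 reads]

Access #1 PA: FAULT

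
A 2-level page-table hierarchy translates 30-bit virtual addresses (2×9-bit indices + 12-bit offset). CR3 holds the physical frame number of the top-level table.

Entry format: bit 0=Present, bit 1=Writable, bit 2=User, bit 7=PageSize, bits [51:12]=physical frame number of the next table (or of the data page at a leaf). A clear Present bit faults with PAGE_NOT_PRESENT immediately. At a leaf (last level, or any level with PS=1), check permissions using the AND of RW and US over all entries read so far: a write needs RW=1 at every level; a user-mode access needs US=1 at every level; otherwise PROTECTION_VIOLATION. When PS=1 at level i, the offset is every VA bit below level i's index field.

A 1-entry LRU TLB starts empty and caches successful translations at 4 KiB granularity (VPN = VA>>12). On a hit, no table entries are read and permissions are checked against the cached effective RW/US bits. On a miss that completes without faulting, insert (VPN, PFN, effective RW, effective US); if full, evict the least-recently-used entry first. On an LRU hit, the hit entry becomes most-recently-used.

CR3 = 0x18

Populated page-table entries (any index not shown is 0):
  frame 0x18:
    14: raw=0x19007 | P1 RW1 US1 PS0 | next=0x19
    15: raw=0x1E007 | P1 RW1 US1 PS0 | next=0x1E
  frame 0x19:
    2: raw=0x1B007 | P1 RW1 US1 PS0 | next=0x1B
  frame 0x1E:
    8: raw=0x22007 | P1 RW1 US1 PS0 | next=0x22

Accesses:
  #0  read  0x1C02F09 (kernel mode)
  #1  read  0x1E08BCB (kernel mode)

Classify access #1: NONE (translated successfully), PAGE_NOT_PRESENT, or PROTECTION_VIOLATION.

Per-access translation:
#0 VA=0x1C02F09 (r,kernel):
  lvl0: tbl 0x18, slot 14 ⇒ 0x19007 (P1/RW1/US1/PS0)
  lvl1: tbl 0x19, slot 2 ⇒ 0x1B007 (P1/RW1/US1/PS0)
  ✓ 0x1BF09  — 2 lookups
#1 VA=0x1E08BCB (r,kernel):
  lvl0: tbl 0x18, slot 15 ⇒ 0x1E007 (P1/RW1/US1/PS0)
  lvl1: tbl 0x1E, slot 8 ⇒ 0x22007 (P1/RW1/US1/PS0)
  ✓ 0x22BCB  — 2 lookups

Access #1 fault: NONE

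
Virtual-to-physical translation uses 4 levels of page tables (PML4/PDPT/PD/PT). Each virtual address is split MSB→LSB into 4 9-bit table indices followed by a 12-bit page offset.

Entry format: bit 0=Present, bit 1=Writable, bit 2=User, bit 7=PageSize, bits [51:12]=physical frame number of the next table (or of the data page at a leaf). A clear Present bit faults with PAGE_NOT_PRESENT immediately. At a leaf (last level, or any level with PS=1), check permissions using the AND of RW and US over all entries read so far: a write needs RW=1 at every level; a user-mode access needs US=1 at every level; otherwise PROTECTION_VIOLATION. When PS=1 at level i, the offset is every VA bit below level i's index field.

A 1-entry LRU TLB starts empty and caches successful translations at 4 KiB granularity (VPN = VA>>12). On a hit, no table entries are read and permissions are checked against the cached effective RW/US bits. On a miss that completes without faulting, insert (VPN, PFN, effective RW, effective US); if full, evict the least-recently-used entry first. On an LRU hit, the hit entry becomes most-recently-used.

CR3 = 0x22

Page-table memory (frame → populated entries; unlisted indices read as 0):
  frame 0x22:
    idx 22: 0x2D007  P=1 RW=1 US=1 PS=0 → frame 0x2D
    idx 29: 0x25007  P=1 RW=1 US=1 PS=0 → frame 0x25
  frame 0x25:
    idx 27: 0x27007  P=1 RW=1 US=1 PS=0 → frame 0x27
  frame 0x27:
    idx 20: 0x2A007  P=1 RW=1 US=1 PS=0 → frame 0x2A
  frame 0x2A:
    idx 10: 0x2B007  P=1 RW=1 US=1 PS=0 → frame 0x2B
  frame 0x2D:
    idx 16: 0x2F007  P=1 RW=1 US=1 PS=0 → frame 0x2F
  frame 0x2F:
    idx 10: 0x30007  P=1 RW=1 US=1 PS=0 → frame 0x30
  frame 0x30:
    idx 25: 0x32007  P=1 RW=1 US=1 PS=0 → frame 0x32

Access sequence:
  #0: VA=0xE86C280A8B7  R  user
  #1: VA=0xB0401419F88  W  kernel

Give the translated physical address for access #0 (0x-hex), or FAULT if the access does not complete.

Walk each access:
#0 VA=0xE86C280A8B7 (r,user):
  lvl0: tbl 0x22, slot 29 ⇒ 0x25007 (P1/RW1/US1/PS0)
  lvl1: tbl 0x25, slot 27 ⇒ 0x27007 (P1/RW1/US1/PS0)
  lvl2: tbl 0x27, slot 20 ⇒ 0x2A007 (P1/RW1/US1/PS0)
  lvl3: tbl 0x2A, slot 10 ⇒ 0x2B007 (P1/RW1/US1/PS0)
  → PA=0x2B8B7  (4 entries read)
#1 VA=0xB0401419F88 (w,kernel):
  lvl0: tbl 0x22, slot 22 ⇒ 0x2D007 (P1/RW1/US1/PS0)
  lvl1: tbl 0x2D, slot 16 ⇒ 0x2F007 (P1/RW1/US1/PS0)
  lvl2: tbl 0x2F, slot 10 ⇒ 0x30007 (P1/RW1/US1/PS0)
  lvl3: tbl 0x30, slot 25 ⇒ 0x32007 (P1/RW1/US1/PS0)
  → PA=0x32F88  (4 entries read)

Access #0 PA: 0x2B8B7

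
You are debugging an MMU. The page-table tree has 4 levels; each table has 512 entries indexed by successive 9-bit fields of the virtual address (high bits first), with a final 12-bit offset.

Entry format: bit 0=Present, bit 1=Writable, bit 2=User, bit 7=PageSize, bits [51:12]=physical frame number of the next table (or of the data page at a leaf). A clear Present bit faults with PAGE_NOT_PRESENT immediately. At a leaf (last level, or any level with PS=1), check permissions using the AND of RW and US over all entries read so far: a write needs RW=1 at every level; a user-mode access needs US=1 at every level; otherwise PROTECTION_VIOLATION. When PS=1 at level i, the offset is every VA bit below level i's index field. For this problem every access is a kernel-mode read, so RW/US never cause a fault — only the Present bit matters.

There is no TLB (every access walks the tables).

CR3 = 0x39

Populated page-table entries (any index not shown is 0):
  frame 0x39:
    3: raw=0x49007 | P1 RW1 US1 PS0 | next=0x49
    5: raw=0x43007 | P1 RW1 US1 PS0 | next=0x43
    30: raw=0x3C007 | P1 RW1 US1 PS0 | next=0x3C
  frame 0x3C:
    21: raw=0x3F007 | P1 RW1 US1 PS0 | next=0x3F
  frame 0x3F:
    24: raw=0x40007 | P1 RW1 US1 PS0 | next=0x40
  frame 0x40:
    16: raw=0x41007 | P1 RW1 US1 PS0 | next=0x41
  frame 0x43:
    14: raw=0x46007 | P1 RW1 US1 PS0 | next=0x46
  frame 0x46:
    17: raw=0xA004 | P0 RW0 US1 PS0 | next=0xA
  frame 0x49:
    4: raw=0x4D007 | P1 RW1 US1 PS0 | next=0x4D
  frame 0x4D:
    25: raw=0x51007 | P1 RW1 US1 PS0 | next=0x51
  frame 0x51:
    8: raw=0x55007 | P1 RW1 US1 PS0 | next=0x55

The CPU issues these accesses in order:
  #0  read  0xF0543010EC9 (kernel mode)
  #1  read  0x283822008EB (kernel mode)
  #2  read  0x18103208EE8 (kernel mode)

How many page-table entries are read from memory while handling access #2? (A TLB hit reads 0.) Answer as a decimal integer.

Walk each access:
#0 VA=0xF0543010EC9 (r,kernel):
  lvl0: tbl 0x39, slot 30 ⇒ 0x3C007 (P1/RW1/US1/PS0)
  lvl1: tbl 0x3C, slot 21 ⇒ 0x3F007 (P1/RW1/US1/PS0)
  lvl2: tbl 0x3F, slot 24 ⇒ 0x40007 (P1/RW1/US1/PS0)
  lvl3: tbl 0x40, slot 16 ⇒ 0x41007 (P1/RW1/US1/PS0)
  ✓ 0x41EC9  — 4 lookups
#1 VA=0x283822008EB (r,kernel):
  lvl0: tbl 0x39, slot 5 ⇒ 0x43007 (P1/RW1/US1/PS0)
  lvl1: tbl 0x43, slot 14 ⇒ 0x46007 (P1/RW1/US1/PS0)
  lvl2: tbl 0x46, slot 17 ⇒ 0xA004 (P0/RW0/US1/PS0)
  → PAGE_NOT_PRESENT  (3 entries read)
#2 VA=0x18103208EE8 (r,kernel):
  lvl0: tbl 0x39, slot 3 ⇒ 0x49007 (P1/RW1/US1/PS0)
  lvl1: tbl 0x49, slot 4 ⇒ 0x4D007 (P1/RW1/US1/PS0)
  lvl2: tbl 0x4D, slot 25 ⇒ 0x51007 (P1/RW1/US1/PS0)
  lvl3: tbl 0x51, slot 8 ⇒ 0x55007 (P1/RW1/US1/PS0)
  ✓ 0x55EE8  — 4 lookups

Entries read for #2: 4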